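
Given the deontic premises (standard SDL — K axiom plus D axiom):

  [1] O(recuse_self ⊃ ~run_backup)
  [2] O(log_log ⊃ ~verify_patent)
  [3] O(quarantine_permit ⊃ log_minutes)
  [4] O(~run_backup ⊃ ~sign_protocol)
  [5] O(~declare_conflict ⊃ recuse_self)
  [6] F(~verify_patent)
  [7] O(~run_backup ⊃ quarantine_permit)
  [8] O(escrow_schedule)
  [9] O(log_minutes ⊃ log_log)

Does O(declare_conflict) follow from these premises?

Yes

Premise 6 is F(~verify_patent), i.e. O(verify_patent).
Premise 2, O(log_log ⊃ ~verify_patent), contraposes to O(verify_patent ⊃ ~log_log); with O(verify_patent) we get O(~log_log).
Premise 9, O(log_minutes ⊃ log_log), contraposes to O(~log_log ⊃ ~log_minutes); with O(~log_log) we get O(~log_minutes).
Premise 3 is O(quarantine_permit ⊃ log_minutes); contrapositively O(~log_minutes ⊃ ~quarantine_permit). Since O(~log_minutes) holds, K gives O(~quarantine_permit).
Premise 7 is O(~run_backup ⊃ quarantine_permit); contrapositively O(~quarantine_permit ⊃ run_backup). Since O(~quarantine_permit) holds, K gives O(run_backup).
Premise 1, O(recuse_self ⊃ ~run_backup), contraposes to O(run_backup ⊃ ~recuse_self); with O(run_backup) we get O(~recuse_self).
Premise 5, O(~declare_conflict ⊃ recuse_self), contraposes to O(~recuse_self ⊃ declare_conflict); with O(~recuse_self) we get O(declare_conflict).
Premises 4, 8 do not contribute to this derivation.
So O(declare_conflict) follows.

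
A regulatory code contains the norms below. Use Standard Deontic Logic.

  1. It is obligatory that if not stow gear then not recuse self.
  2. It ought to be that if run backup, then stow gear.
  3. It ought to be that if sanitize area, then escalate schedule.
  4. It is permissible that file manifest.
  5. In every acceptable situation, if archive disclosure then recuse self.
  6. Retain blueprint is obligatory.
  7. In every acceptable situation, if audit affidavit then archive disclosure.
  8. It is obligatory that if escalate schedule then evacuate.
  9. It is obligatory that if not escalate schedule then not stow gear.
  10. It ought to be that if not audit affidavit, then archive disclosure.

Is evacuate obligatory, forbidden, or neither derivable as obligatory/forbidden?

Premises 7 and 10 are O(audit_affidavit → archive_disclosure) and O(¬audit_affidavit → archive_disclosure); every ideal world satisfies audit_affidavit or ¬audit_affidavit, so in either case archive_disclosure holds — hence O(archive_disclosure).
Premise 5 is O(archive_disclosure → recuse_self); since O(archive_disclosure), deontic closure gives O(recuse_self).
The contrapositive of premise 1 (O(¬stow_gear → ¬recuse_self)) is O(recuse_self → stow_gear), and O(recuse_self) is already established, so O(stow_gear).
The contrapositive of premise 9 (O(¬escalate_schedule → ¬stow_gear)) is O(stow_gear → escalate_schedule), and O(stow_gear) is already established, so O(escalate_schedule).
Applying K to premise 8 (O(escalate_schedule → evacuate)) and O(escalate_schedule) yields O(evacuate).
Premises 2, 3, 4, 6 do not contribute to this derivation.
Hence evacuate is obligatory.

Obligatory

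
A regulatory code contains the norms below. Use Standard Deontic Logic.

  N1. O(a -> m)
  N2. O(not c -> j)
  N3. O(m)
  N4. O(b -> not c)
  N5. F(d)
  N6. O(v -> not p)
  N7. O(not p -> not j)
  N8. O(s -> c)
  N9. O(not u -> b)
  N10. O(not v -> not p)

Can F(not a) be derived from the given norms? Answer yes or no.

No

Premise 1 is O(a -> m); even if O(m) held, inferring O(a) would be affirming the consequent — invalid.
No other premise forces O(a). An ideal world satisfying every premise can still have not a true, so F(not a) is not derivable.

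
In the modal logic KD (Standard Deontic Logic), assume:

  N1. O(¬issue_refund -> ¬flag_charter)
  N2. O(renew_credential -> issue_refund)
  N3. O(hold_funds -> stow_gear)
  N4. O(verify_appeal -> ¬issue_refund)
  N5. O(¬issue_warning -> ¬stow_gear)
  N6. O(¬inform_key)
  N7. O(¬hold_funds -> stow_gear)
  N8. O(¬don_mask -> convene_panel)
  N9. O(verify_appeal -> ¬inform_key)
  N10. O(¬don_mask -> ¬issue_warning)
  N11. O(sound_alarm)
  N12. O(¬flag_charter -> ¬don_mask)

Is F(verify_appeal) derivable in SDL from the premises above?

Premises 7 and 3 are O(¬hold_funds -> stow_gear) and O(hold_funds -> stow_gear); every ideal world satisfies ¬hold_funds or hold_funds, so in either case stow_gear holds — hence O(stow_gear).
Premise 5, O(¬issue_warning -> ¬stow_gear), contraposes to O(stow_gear -> issue_warning); with O(stow_gear) we get O(issue_warning).
The contrapositive of premise 10 (O(¬don_mask -> ¬issue_warning)) is O(issue_warning -> don_mask), and O(issue_warning) is already established, so O(don_mask).
The contrapositive of premise 12 (O(¬flag_charter -> ¬don_mask)) is O(don_mask -> flag_charter), and O(don_mask) is already established, so O(flag_charter).
The contrapositive of premise 1 (O(¬issue_refund -> ¬flag_charter)) is O(flag_charter -> issue_refund), and O(flag_charter) is already established, so O(issue_refund).
The contrapositive of premise 4 (O(verify_appeal -> ¬issue_refund)) is O(issue_refund -> ¬verify_appeal), and O(issue_refund) is already established, so O(¬verify_appeal).
Premises 2, 6, 8, 9, 11 do not contribute to this derivation.
So O(¬verify_appeal) holds, i.e. F(verify_appeal). The claim follows.

Yes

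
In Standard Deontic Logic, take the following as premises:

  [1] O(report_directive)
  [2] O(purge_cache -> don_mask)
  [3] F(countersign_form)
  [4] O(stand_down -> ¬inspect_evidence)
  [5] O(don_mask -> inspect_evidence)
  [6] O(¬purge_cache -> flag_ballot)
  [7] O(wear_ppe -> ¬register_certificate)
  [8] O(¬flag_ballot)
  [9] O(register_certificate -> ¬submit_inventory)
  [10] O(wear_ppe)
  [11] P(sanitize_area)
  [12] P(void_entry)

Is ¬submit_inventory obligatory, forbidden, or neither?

Neither

Premise 9 is O(register_certificate -> ¬submit_inventory), but O(register_certificate) is not derivable from the premises, so it does not yield O(¬submit_inventory).
No premise or chain of K-axiom applications forces O(¬submit_inventory), and none forces O(submit_inventory). So ¬submit_inventory is neither obligatory nor forbidden under these norms.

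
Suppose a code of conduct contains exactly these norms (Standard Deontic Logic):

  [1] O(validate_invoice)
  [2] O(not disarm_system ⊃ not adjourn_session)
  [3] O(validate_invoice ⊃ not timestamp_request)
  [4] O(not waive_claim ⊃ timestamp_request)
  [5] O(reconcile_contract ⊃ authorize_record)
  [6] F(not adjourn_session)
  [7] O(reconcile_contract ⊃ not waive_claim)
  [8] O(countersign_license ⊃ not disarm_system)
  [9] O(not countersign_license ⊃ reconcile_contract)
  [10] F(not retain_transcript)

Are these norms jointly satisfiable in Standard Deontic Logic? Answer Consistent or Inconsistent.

From premise 1 we have O(validate_invoice).
Premise 3 is O(validate_invoice ⊃ not timestamp_request); since O(validate_invoice), deontic closure gives O(not timestamp_request).
Premise 4, O(not waive_claim ⊃ timestamp_request), contraposes to O(not timestamp_request ⊃ waive_claim); with O(not timestamp_request) we get O(waive_claim).
Premise 7 is O(reconcile_contract ⊃ not waive_claim); contrapositively O(waive_claim ⊃ not reconcile_contract). Since O(waive_claim) holds, K gives O(not reconcile_contract).
The contrapositive of premise 9 (O(not countersign_license ⊃ reconcile_contract)) is O(not reconcile_contract ⊃ countersign_license), and O(not reconcile_contract) is already established, so O(countersign_license).
Applying K to premise 8 (O(countersign_license ⊃ not disarm_system)) and O(countersign_license) yields O(not disarm_system).
From O(not disarm_system) and premise 2, O(not disarm_system ⊃ not adjourn_session), we obtain O(not adjourn_session).
However, F(not adjourn_session) at premise 6 amounts to O(adjourn_session).
We now have both O(not adjourn_session) and O(adjourn_session) — adjourn_session is simultaneously obligatory and forbidden, violating the D-axiom.

Inconsistent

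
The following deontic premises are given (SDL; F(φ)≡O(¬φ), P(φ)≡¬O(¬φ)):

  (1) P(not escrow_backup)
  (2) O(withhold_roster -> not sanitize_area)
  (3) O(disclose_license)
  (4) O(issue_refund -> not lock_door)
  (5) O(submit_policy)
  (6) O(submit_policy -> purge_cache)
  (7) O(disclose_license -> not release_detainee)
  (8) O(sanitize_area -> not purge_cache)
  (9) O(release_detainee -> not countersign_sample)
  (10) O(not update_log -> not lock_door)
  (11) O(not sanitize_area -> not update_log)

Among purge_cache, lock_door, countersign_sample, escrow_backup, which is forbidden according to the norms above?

From premise 5 we have O(submit_policy).
Applying K to premise 6 (O(submit_policy -> purge_cache)) and O(submit_policy) yields O(purge_cache).
The contrapositive of premise 8 (O(sanitize_area -> not purge_cache)) is O(purge_cache -> not sanitize_area), and O(purge_cache) is already established, so O(not sanitize_area).
Premise 11 is O(not sanitize_area -> not update_log); since O(not sanitize_area), deontic closure gives O(not update_log).
From O(not update_log) and premise 10, O(not update_log -> not lock_door), we obtain O(not lock_door).
So O(not lock_door) holds, i.e. lock_door is forbidden. None of the other listed options is forbidden under the premises.

lock_door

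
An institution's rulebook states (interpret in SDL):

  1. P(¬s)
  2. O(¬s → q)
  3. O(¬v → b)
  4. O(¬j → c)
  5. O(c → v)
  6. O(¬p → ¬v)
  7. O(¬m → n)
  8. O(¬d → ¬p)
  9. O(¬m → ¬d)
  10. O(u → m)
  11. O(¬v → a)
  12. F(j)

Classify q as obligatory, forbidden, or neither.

Neither

Premise 2 is O(¬s → q), but O(¬s) is not derivable from the premises (the permission P(¬s) asserts only ¬O(s), not O(¬s)), so it does not yield O(q).
No premise or chain of K-axiom applications forces O(q), and none forces O(¬q). So q is neither obligatory nor forbidden under these norms.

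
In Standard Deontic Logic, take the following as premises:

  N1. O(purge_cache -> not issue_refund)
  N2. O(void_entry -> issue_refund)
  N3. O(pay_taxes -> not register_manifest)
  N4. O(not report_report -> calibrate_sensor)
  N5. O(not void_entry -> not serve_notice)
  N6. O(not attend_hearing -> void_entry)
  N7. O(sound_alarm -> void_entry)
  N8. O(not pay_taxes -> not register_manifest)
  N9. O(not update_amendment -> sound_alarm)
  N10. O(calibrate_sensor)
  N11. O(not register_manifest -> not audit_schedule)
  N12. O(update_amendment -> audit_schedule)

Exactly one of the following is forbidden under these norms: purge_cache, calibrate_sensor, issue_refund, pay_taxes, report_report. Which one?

purge_cache

Premises 8 and 3 cover both cases: O(not pay_taxes -> not register_manifest) and O(pay_taxes -> not register_manifest). Since not pay_taxes ∨ pay_taxes is a tautology, O(not register_manifest) follows.
Premise 11 is O(not register_manifest -> not audit_schedule); since O(not register_manifest), deontic closure gives O(not audit_schedule).
Premise 12 is O(update_amendment -> audit_schedule); contrapositively O(not audit_schedule -> not update_amendment). Since O(not audit_schedule) holds, K gives O(not update_amendment).
Premise 9 is O(not update_amendment -> sound_alarm); since O(not update_amendment), deontic closure gives O(sound_alarm).
Applying K to premise 7 (O(sound_alarm -> void_entry)) and O(sound_alarm) yields O(void_entry).
From O(void_entry) and premise 2, O(void_entry -> issue_refund), we obtain O(issue_refund).
Premise 1 is O(purge_cache -> not issue_refund); contrapositively O(issue_refund -> not purge_cache). Since O(issue_refund) holds, K gives O(not purge_cache).
So O(not purge_cache) holds, i.e. purge_cache is forbidden. None of the other listed options is forbidden under the premises.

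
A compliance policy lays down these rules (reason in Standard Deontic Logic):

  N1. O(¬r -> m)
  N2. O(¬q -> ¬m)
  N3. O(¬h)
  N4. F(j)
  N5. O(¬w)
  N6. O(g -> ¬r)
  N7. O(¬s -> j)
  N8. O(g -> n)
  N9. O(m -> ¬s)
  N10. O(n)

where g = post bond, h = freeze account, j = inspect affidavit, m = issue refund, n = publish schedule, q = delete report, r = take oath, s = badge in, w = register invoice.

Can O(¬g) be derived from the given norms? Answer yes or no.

Premise 4, F(j), is equivalent to O(¬j).
The contrapositive of premise 7 (O(¬s -> j)) is O(¬j -> s), and O(¬j) is already established, so O(s).
The contrapositive of premise 9 (O(m -> ¬s)) is O(s -> ¬m), and O(s) is already established, so O(¬m).
Premise 1 is O(¬r -> m); contrapositively O(¬m -> r). Since O(¬m) holds, K gives O(r).
The contrapositive of premise 6 (O(g -> ¬r)) is O(r -> ¬g), and O(r) is already established, so O(¬g).
Premises 2, 3, 5, 8, 10 do not contribute to this derivation.
So O(¬g) follows.

Yes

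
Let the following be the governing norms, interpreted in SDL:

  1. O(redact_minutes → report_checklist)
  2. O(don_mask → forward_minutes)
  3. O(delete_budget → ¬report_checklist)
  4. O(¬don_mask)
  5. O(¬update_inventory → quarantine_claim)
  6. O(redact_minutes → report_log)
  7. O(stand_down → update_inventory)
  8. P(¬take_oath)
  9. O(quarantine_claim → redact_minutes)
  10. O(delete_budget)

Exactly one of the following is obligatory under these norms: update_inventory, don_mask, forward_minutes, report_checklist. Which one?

Premise 10 gives O(delete_budget).
From O(delete_budget) and premise 3, O(delete_budget → ¬report_checklist), we obtain O(¬report_checklist).
Premise 1 is O(redact_minutes → report_checklist); contrapositively O(¬report_checklist → ¬redact_minutes). Since O(¬report_checklist) holds, K gives O(¬redact_minutes).
Premise 9 is O(quarantine_claim → redact_minutes); contrapositively O(¬redact_minutes → ¬quarantine_claim). Since O(¬redact_minutes) holds, K gives O(¬quarantine_claim).
Premise 5, O(¬update_inventory → quarantine_claim), contraposes to O(¬quarantine_claim → update_inventory); with O(¬quarantine_claim) we get O(update_inventory).
So O(update_inventory) holds — update_inventory is obligatory. None of the other listed options is made obligatory by any chain of premises.

update_inventory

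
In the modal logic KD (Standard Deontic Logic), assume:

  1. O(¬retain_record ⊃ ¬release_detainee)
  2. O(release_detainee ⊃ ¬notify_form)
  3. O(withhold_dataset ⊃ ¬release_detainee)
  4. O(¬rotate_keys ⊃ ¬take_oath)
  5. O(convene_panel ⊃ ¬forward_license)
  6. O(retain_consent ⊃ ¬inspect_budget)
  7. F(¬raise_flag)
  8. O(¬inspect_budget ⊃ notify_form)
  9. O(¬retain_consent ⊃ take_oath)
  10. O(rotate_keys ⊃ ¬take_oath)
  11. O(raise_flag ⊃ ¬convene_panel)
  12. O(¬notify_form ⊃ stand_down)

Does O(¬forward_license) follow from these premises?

No

Premise 5 is O(convene_panel ⊃ ¬forward_license), but O(convene_panel) is not derivable from the premises, so it does not yield O(¬forward_license).
No other premise forces O(¬forward_license). An ideal world satisfying every premise can still have ¬forward_license false, so O(¬forward_license) is not derivable.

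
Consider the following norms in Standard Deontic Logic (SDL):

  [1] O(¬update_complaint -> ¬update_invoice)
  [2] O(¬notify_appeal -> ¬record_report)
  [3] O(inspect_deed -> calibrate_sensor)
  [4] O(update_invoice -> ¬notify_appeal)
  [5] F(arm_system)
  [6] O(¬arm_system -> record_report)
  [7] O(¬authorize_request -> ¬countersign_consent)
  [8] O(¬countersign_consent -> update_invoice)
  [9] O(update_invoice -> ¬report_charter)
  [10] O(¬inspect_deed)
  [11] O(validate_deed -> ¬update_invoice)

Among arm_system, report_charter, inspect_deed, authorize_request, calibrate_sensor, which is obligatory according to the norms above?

authorize_request

Premise 5 is F(arm_system), i.e. O(¬arm_system).
With premise 6, O(¬arm_system -> record_report), the K-axiom yields O(record_report).
Premise 2 is O(¬notify_appeal -> ¬record_report); contrapositively O(record_report -> notify_appeal). Since O(record_report) holds, K gives O(notify_appeal).
Premise 4, O(update_invoice -> ¬notify_appeal), contraposes to O(notify_appeal -> ¬update_invoice); with O(notify_appeal) we get O(¬update_invoice).
Premise 8 is O(¬countersign_consent -> update_invoice); contrapositively O(¬update_invoice -> countersign_consent). Since O(¬update_invoice) holds, K gives O(countersign_consent).
The contrapositive of premise 7 (O(¬authorize_request -> ¬countersign_consent)) is O(countersign_consent -> authorize_request), and O(countersign_consent) is already established, so O(authorize_request).
So O(authorize_request) holds — authorize_request is obligatory. None of the other listed options is made obligatory by any chain of premises.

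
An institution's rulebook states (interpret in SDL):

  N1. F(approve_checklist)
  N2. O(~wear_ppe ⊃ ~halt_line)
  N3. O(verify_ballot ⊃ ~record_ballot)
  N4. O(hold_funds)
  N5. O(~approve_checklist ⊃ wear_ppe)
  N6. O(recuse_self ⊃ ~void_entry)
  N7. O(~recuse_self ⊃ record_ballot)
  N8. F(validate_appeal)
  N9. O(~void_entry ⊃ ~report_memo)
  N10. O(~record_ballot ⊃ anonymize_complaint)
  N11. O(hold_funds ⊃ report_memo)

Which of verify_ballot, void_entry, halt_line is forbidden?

Premise 4 states O(hold_funds) outright.
Premise 11 is O(hold_funds ⊃ report_memo); since O(hold_funds), deontic closure gives O(report_memo).
The contrapositive of premise 9 (O(~void_entry ⊃ ~report_memo)) is O(report_memo ⊃ void_entry), and O(report_memo) is already established, so O(void_entry).
Premise 6 is O(recuse_self ⊃ ~void_entry); contrapositively O(void_entry ⊃ ~recuse_self). Since O(void_entry) holds, K gives O(~recuse_self).
Premise 7 is O(~recuse_self ⊃ record_ballot); since O(~recuse_self), deontic closure gives O(record_ballot).
The contrapositive of premise 3 (O(verify_ballot ⊃ ~record_ballot)) is O(record_ballot ⊃ ~verify_ballot), and O(record_ballot) is already established, so O(~verify_ballot).
So O(~verify_ballot) holds, i.e. verify_ballot is forbidden. None of the other listed options is forbidden under the premises.

verify_ballot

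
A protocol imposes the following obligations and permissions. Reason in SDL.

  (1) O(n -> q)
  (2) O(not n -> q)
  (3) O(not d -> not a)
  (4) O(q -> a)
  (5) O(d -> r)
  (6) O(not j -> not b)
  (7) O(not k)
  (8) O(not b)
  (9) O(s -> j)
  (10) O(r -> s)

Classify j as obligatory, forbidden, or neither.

Premises 2 and 1 are O(not n -> q) and O(n -> q); every ideal world satisfies not n or n, so in either case q holds — hence O(q).
With premise 4, O(q -> a), the K-axiom yields O(a).
Premise 3, O(not d -> not a), contraposes to O(a -> d); with O(a) we get O(d).
From O(d) and premise 5, O(d -> r), we obtain O(r).
From O(r) and premise 10, O(r -> s), we obtain O(s).
Premise 9 is O(s -> j); since O(s), deontic closure gives O(j).
Premises 6, 7, 8 do not contribute to this derivation.
Hence j is obligatory.

Obligatory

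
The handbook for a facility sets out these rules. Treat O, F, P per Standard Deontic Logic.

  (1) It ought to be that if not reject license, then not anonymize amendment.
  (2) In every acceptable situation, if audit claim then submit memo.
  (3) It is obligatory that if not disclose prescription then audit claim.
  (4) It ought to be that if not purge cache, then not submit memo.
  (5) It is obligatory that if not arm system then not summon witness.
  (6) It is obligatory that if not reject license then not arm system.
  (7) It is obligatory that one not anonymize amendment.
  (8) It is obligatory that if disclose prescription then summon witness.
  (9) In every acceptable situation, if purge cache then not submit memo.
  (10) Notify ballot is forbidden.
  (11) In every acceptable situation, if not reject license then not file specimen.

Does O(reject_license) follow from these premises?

By case analysis on ¬purge_cache: premise 4 gives O(¬purge_cache → ¬submit_memo) and premise 9 gives O(purge_cache → ¬submit_memo), so O(¬submit_memo) either way.
Premise 2, O(audit_claim → submit_memo), contraposes to O(¬submit_memo → ¬audit_claim); with O(¬submit_memo) we get O(¬audit_claim).
Premise 3, O(¬disclose_prescription → audit_claim), contraposes to O(¬audit_claim → disclose_prescription); with O(¬audit_claim) we get O(disclose_prescription).
With premise 8, O(disclose_prescription → summon_witness), the K-axiom yields O(summon_witness).
Premise 5 is O(¬arm_system → ¬summon_witness); contrapositively O(summon_witness → arm_system). Since O(summon_witness) holds, K gives O(arm_system).
Premise 6, O(¬reject_license → ¬arm_system), contraposes to O(arm_system → reject_license); with O(arm_system) we get O(reject_license).
Premises 1, 7, 10, 11 do not contribute to this derivation.
So O(reject_license) follows.

Yes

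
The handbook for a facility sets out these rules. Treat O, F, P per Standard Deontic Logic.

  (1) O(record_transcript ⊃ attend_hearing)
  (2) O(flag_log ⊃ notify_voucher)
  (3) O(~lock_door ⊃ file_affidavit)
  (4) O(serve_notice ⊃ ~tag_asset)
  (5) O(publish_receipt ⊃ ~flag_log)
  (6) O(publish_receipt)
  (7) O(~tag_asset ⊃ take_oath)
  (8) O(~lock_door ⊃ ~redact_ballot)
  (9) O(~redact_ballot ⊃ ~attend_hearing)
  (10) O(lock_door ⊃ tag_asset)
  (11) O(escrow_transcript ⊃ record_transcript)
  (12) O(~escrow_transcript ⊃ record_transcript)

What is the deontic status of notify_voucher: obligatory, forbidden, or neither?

Neither

Premise 2 is O(flag_log ⊃ notify_voucher), but O(flag_log) is not derivable from the premises, so it does not yield O(notify_voucher).
No premise or chain of K-axiom applications forces O(notify_voucher), and none forces O(~notify_voucher). So notify_voucher is neither obligatory nor forbidden under these norms.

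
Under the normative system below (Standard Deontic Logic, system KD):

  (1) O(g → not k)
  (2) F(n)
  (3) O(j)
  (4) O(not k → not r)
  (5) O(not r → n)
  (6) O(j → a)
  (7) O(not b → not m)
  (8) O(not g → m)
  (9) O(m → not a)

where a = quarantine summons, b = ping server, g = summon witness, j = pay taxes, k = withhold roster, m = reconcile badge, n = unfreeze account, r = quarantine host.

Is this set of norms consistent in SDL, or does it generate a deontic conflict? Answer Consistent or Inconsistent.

From premise 3 we have O(j).
From O(j) and premise 6, O(j → a), we obtain O(a).
The contrapositive of premise 9 (O(m → not a)) is O(a → not m), and O(a) is already established, so O(not m).
The contrapositive of premise 8 (O(not g → m)) is O(not m → g), and O(not m) is already established, so O(g).
Premise 1 is O(g → not k); since O(g), deontic closure gives O(not k).
Premise 4 is O(not k → not r); since O(not k), deontic closure gives O(not r).
Premise 5 is O(not r → n); since O(not r), deontic closure gives O(n).
However, F(n) at premise 2 amounts to O(not n).
We now have both O(n) and O(not n) — n is simultaneously obligatory and forbidden, violating the D-axiom.

Inconsistent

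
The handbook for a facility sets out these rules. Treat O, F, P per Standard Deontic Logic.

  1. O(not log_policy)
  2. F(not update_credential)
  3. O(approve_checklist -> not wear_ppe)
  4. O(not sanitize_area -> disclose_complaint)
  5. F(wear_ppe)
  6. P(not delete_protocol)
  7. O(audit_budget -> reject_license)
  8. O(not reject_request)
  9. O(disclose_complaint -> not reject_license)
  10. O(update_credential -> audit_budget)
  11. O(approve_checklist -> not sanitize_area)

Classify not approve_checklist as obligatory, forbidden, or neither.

Obligatory

F(not update_credential) at premise 2 means O(update_credential).
Applying K to premise 10 (O(update_credential -> audit_budget)) and O(update_credential) yields O(audit_budget).
Premise 7 is O(audit_budget -> reject_license); since O(audit_budget), deontic closure gives O(reject_license).
Premise 9 is O(disclose_complaint -> not reject_license); contrapositively O(reject_license -> not disclose_complaint). Since O(reject_license) holds, K gives O(not disclose_complaint).
Premise 4 is O(not sanitize_area -> disclose_complaint); contrapositively O(not disclose_complaint -> sanitize_area). Since O(not disclose_complaint) holds, K gives O(sanitize_area).
The contrapositive of premise 11 (O(approve_checklist -> not sanitize_area)) is O(sanitize_area -> not approve_checklist), and O(sanitize_area) is already established, so O(not approve_checklist).
Premises 1, 3, 5, 6, 8 do not contribute to this derivation.
Hence not approve_checklist is obligatory.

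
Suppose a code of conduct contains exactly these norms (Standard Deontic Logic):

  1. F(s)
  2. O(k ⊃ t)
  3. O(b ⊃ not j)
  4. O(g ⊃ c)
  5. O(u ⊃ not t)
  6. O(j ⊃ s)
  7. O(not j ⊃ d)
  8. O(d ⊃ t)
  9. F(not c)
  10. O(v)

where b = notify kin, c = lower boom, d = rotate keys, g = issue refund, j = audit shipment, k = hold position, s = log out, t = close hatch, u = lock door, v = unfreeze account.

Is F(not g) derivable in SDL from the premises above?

No

Premise 4 is O(g ⊃ c); even if O(c) held, inferring O(g) would be affirming the consequent — invalid.
No other premise forces O(g). An ideal world satisfying every premise can still have not g true, so F(not g) is not derivable.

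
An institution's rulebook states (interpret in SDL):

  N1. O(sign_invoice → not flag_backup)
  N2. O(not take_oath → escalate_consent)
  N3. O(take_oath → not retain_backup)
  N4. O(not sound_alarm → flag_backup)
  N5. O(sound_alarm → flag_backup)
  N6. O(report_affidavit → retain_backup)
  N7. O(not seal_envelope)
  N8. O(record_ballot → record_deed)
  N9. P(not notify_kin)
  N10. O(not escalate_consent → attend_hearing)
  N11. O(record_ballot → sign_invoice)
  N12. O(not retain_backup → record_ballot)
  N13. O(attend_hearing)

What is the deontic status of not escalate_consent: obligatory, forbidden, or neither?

Premises 4 and 5 are O(not sound_alarm → flag_backup) and O(sound_alarm → flag_backup); every ideal world satisfies not sound_alarm or sound_alarm, so in either case flag_backup holds — hence O(flag_backup).
The contrapositive of premise 1 (O(sign_invoice → not flag_backup)) is O(flag_backup → not sign_invoice), and O(flag_backup) is already established, so O(not sign_invoice).
Premise 11, O(record_ballot → sign_invoice), contraposes to O(not sign_invoice → not record_ballot); with O(not sign_invoice) we get O(not record_ballot).
The contrapositive of premise 12 (O(not retain_backup → record_ballot)) is O(not record_ballot → retain_backup), and O(not record_ballot) is already established, so O(retain_backup).
The contrapositive of premise 3 (O(take_oath → not retain_backup)) is O(retain_backup → not take_oath), and O(retain_backup) is already established, so O(not take_oath).
Premise 2 is O(not take_oath → escalate_consent); since O(not take_oath), deontic closure gives O(escalate_consent).
Premises 6, 7, 8, 9, 10, 13 do not contribute to this derivation.
Thus O(escalate_consent), which is F(not escalate_consent): not escalate_consent is forbidden.

Forbidden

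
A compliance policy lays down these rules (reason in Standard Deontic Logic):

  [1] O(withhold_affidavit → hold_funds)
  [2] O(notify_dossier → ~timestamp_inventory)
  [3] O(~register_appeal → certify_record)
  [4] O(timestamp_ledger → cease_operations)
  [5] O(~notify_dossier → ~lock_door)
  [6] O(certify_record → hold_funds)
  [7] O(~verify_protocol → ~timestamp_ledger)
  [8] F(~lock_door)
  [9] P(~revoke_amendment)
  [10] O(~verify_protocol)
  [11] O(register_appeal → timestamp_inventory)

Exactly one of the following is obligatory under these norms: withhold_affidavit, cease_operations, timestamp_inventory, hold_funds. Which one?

hold_funds

Premise 8, F(~lock_door), is equivalent to O(lock_door).
The contrapositive of premise 5 (O(~notify_dossier → ~lock_door)) is O(lock_door → notify_dossier), and O(lock_door) is already established, so O(notify_dossier).
Premise 2 is O(notify_dossier → ~timestamp_inventory); since O(notify_dossier), deontic closure gives O(~timestamp_inventory).
Premise 11, O(register_appeal → timestamp_inventory), contraposes to O(~timestamp_inventory → ~register_appeal); with O(~timestamp_inventory) we get O(~register_appeal).
From O(~register_appeal) and premise 3, O(~register_appeal → certify_record), we obtain O(certify_record).
With premise 6, O(certify_record → hold_funds), the K-axiom yields O(hold_funds).
So O(hold_funds) holds — hold_funds is obligatory. None of the other listed options is made obligatory by any chain of premises.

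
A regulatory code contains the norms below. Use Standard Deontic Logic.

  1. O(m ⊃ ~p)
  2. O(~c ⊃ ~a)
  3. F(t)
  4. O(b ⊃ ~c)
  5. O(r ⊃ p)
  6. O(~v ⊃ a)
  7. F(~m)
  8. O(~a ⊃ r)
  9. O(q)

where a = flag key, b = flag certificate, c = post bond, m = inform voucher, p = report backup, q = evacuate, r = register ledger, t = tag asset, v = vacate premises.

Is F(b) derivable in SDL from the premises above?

F(~m) at premise 7 means O(m).
Premise 1 is O(m ⊃ ~p); since O(m), deontic closure gives O(~p).
Premise 5 is O(r ⊃ p); contrapositively O(~p ⊃ ~r). Since O(~p) holds, K gives O(~r).
Premise 8 is O(~a ⊃ r); contrapositively O(~r ⊃ a). Since O(~r) holds, K gives O(a).
Premise 2, O(~c ⊃ ~a), contraposes to O(a ⊃ c); with O(a) we get O(c).
Premise 4 is O(b ⊃ ~c); contrapositively O(c ⊃ ~b). Since O(c) holds, K gives O(~b).
Premises 3, 6, 9 do not contribute to this derivation.
So O(~b) holds, i.e. F(b). The claim follows.

Yes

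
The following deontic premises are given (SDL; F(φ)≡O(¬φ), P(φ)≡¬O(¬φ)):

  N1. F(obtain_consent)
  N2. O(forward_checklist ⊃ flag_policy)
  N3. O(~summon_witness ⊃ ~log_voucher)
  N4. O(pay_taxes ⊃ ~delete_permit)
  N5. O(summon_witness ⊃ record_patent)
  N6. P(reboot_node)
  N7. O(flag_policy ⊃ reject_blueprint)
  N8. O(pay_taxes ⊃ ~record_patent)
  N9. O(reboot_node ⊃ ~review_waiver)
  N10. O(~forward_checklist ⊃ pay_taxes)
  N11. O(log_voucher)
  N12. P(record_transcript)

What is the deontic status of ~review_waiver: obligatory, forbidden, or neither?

Premise 9 is O(reboot_node ⊃ ~review_waiver), but O(reboot_node) is not derivable from the premises (the permission P(reboot_node) asserts only ~O(~reboot_node), not O(reboot_node)), so it does not yield O(~review_waiver).
No premise or chain of K-axiom applications forces O(~review_waiver), and none forces O(review_waiver). So ~review_waiver is neither obligatory nor forbidden under these norms.

Neither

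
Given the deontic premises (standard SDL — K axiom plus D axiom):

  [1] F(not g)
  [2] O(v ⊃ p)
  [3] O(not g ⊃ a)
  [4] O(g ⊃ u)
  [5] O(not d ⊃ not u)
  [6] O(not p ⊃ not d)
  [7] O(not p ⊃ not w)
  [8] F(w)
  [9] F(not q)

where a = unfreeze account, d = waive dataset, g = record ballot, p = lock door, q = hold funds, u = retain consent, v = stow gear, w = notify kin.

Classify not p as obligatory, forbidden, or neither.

Premise 1 is F(not g), i.e. O(g).
Premise 4 is O(g ⊃ u); since O(g), deontic closure gives O(u).
The contrapositive of premise 5 (O(not d ⊃ not u)) is O(u ⊃ d), and O(u) is already established, so O(d).
Premise 6, O(not p ⊃ not d), contraposes to O(d ⊃ p); with O(d) we get O(p).
Premises 2, 3, 7, 8, 9 do not contribute to this derivation.
Thus O(p), which is F(not p): not p is forbidden.

Forbidden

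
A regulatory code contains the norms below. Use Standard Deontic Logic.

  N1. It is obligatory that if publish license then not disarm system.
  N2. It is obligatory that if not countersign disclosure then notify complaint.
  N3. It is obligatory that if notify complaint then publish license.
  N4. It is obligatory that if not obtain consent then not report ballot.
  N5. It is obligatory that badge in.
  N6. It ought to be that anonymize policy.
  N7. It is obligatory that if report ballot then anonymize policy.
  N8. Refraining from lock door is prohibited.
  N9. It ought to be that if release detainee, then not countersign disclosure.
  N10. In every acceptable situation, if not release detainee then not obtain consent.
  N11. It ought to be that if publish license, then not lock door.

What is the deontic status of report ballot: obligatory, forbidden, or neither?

Forbidden

Premise 8 is F(¬lock_door), i.e. O(lock_door).
Premise 11 is O(publish_license → ¬lock_door); contrapositively O(lock_door → ¬publish_license). Since O(lock_door) holds, K gives O(¬publish_license).
The contrapositive of premise 3 (O(notify_complaint → publish_license)) is O(¬publish_license → ¬notify_complaint), and O(¬publish_license) is already established, so O(¬notify_complaint).
The contrapositive of premise 2 (O(¬countersign_disclosure → notify_complaint)) is O(¬notify_complaint → countersign_disclosure), and O(¬notify_complaint) is already established, so O(countersign_disclosure).
The contrapositive of premise 9 (O(release_detainee → ¬countersign_disclosure)) is O(countersign_disclosure → ¬release_detainee), and O(countersign_disclosure) is already established, so O(¬release_detainee).
From O(¬release_detainee) and premise 10, O(¬release_detainee → ¬obtain_consent), we obtain O(¬obtain_consent).
Applying K to premise 4 (O(¬obtain_consent → ¬report_ballot)) and O(¬obtain_consent) yields O(¬report_ballot).
Premises 1, 5, 6, 7 do not contribute to this derivation.
Thus O(¬report_ballot), which is F(report_ballot): report_ballot is forbidden.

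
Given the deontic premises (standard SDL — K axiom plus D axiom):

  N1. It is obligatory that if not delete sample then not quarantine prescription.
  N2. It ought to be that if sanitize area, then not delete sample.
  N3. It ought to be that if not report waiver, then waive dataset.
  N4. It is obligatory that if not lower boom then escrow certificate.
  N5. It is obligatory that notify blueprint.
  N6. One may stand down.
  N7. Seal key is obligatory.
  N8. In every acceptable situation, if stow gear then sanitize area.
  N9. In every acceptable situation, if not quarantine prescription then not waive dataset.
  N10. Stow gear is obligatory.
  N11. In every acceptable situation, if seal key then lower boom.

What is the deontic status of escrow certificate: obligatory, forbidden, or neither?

Premise 4 is O(¬lower_boom → escrow_certificate), but O(¬lower_boom) is not derivable from the premises, so it does not yield O(escrow_certificate).
No premise or chain of K-axiom applications forces O(escrow_certificate), and none forces O(¬escrow_certificate). So escrow_certificate is neither obligatory nor forbidden under these norms.

Neither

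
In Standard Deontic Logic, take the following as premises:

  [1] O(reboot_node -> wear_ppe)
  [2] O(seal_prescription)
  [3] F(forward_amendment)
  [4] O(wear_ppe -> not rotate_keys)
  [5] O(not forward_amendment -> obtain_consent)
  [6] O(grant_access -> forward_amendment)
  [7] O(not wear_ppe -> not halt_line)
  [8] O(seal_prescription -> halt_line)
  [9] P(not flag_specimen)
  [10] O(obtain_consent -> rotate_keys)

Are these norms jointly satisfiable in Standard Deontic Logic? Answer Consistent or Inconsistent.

Inconsistent

Premise 2 states O(seal_prescription) outright.
From O(seal_prescription) and premise 8, O(seal_prescription -> halt_line), we obtain O(halt_line).
Premise 7, O(not wear_ppe -> not halt_line), contraposes to O(halt_line -> wear_ppe); with O(halt_line) we get O(wear_ppe).
Premise 4 is O(wear_ppe -> not rotate_keys); since O(wear_ppe), deontic closure gives O(not rotate_keys).
Premise 10 is O(obtain_consent -> rotate_keys); contrapositively O(not rotate_keys -> not obtain_consent). Since O(not rotate_keys) holds, K gives O(not obtain_consent).
The contrapositive of premise 5 (O(not forward_amendment -> obtain_consent)) is O(not obtain_consent -> forward_amendment), and O(not obtain_consent) is already established, so O(forward_amendment).
Yet premise 3 is F(forward_amendment), i.e. O(not forward_amendment).
We now have both O(forward_amendment) and O(not forward_amendment) — forward_amendment is simultaneously obligatory and forbidden, violating the D-axiom.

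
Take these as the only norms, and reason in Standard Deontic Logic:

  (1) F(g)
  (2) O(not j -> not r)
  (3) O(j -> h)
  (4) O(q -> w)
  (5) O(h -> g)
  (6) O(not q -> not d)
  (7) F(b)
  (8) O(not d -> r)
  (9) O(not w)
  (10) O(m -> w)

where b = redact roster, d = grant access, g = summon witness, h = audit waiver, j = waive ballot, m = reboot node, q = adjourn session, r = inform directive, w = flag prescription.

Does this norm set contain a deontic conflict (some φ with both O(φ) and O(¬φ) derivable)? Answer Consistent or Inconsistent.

Premise 1 is F(g), i.e. O(not g).
The contrapositive of premise 5 (O(h -> g)) is O(not g -> not h), and O(not g) is already established, so O(not h).
Premise 3 is O(j -> h); contrapositively O(not h -> not j). Since O(not h) holds, K gives O(not j).
Premise 2 is O(not j -> not r); since O(not j), deontic closure gives O(not r).
Premise 8 is O(not d -> r); contrapositively O(not r -> d). Since O(not r) holds, K gives O(d).
Premise 6 is O(not q -> not d); contrapositively O(d -> q). Since O(d) holds, K gives O(q).
Applying K to premise 4 (O(q -> w)) and O(q) yields O(w).
Yet premise 9 states O(not w).
We now have both O(w) and O(not w) — w is simultaneously obligatory and forbidden, violating the D-axiom.

Inconsistent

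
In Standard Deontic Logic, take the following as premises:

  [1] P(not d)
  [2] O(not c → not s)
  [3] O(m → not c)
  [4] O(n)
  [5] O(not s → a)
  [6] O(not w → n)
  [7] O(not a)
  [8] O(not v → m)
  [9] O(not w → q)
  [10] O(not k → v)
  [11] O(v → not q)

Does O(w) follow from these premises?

Yes

From premise 7 we have O(not a).
Premise 5 is O(not s → a); contrapositively O(not a → s). Since O(not a) holds, K gives O(s).
Premise 2, O(not c → not s), contraposes to O(s → c); with O(s) we get O(c).
Premise 3 is O(m → not c); contrapositively O(c → not m). Since O(c) holds, K gives O(not m).
Premise 8, O(not v → m), contraposes to O(not m → v); with O(not m) we get O(v).
With premise 11, O(v → not q), the K-axiom yields O(not q).
The contrapositive of premise 9 (O(not w → q)) is O(not q → w), and O(not q) is already established, so O(w).
Premises 1, 4, 6, 10 do not contribute to this derivation.
So O(w) follows.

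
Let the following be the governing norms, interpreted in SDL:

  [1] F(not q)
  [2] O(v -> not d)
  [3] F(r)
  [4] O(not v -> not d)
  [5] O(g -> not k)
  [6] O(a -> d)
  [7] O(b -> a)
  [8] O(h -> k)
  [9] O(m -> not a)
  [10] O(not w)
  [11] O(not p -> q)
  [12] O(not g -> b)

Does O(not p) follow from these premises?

No

Premise 11 is O(not p -> q); even if O(q) held, inferring O(not p) would be affirming the consequent — invalid.
No other premise forces O(not p). An ideal world satisfying every premise can still have not p false, so O(not p) is not derivable.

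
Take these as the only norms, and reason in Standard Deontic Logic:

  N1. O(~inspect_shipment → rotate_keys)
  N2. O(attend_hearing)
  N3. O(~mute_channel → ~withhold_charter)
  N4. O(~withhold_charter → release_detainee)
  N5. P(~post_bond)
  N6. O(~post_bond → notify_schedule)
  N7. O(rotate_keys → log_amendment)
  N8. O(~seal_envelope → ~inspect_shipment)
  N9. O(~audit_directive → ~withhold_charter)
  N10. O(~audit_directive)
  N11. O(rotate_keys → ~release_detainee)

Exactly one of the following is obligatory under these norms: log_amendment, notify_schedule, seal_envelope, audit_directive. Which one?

seal_envelope

Premise 10 gives O(~audit_directive).
Applying K to premise 9 (O(~audit_directive → ~withhold_charter)) and O(~audit_directive) yields O(~withhold_charter).
With premise 4, O(~withhold_charter → release_detainee), the K-axiom yields O(release_detainee).
Premise 11, O(rotate_keys → ~release_detainee), contraposes to O(release_detainee → ~rotate_keys); with O(release_detainee) we get O(~rotate_keys).
The contrapositive of premise 1 (O(~inspect_shipment → rotate_keys)) is O(~rotate_keys → inspect_shipment), and O(~rotate_keys) is already established, so O(inspect_shipment).
The contrapositive of premise 8 (O(~seal_envelope → ~inspect_shipment)) is O(inspect_shipment → seal_envelope), and O(inspect_shipment) is already established, so O(seal_envelope).
So O(seal_envelope) holds — seal_envelope is obligatory. None of the other listed options is made obligatory by any chain of premises.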